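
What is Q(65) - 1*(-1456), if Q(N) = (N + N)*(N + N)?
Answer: 18356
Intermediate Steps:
Q(N) = 4*N² (Q(N) = (2*N)*(2*N) = 4*N²)
Q(65) - 1*(-1456) = 4*65² - 1*(-1456) = 4*4225 + 1456 = 16900 + 1456 = 18356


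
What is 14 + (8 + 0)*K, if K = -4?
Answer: -18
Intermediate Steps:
14 + (8 + 0)*K = 14 + (8 + 0)*(-4) = 14 + 8*(-4) = 14 - 32 = -18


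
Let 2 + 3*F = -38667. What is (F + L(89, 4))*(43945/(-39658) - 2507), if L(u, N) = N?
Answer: 1281692820669/39658 ≈ 3.2319e+7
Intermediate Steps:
F = -38669/3 (F = -⅔ + (⅓)*(-38667) = -⅔ - 12889 = -38669/3 ≈ -12890.)
(F + L(89, 4))*(43945/(-39658) - 2507) = (-38669/3 + 4)*(43945/(-39658) - 2507) = -38657*(43945*(-1/39658) - 2507)/3 = -38657*(-43945/39658 - 2507)/3 = -38657/3*(-99466551/39658) = 1281692820669/39658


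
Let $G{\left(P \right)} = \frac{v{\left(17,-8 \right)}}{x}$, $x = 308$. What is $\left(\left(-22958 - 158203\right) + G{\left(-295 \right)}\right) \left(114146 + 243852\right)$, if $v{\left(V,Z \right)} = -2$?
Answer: $- \frac{4993856406205}{77} \approx -6.4855 \cdot 10^{10}$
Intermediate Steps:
$G{\left(P \right)} = - \frac{1}{154}$ ($G{\left(P \right)} = - \frac{2}{308} = \left(-2\right) \frac{1}{308} = - \frac{1}{154}$)
$\left(\left(-22958 - 158203\right) + G{\left(-295 \right)}\right) \left(114146 + 243852\right) = \left(\left(-22958 - 158203\right) - \frac{1}{154}\right) \left(114146 + 243852\right) = \left(-181161 - \frac{1}{154}\right) 357998 = \left(- \frac{27898795}{154}\right) 357998 = - \frac{4993856406205}{77}$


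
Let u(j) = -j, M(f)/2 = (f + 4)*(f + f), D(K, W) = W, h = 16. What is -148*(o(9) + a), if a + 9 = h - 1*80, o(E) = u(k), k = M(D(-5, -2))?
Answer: 8436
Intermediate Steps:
M(f) = 4*f*(4 + f) (M(f) = 2*((f + 4)*(f + f)) = 2*((4 + f)*(2*f)) = 2*(2*f*(4 + f)) = 4*f*(4 + f))
k = -16 (k = 4*(-2)*(4 - 2) = 4*(-2)*2 = -16)
o(E) = 16 (o(E) = -1*(-16) = 16)
a = -73 (a = -9 + (16 - 1*80) = -9 + (16 - 80) = -9 - 64 = -73)
-148*(o(9) + a) = -148*(16 - 73) = -148*(-57) = 8436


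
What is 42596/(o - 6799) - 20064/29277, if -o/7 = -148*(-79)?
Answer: -1008538748/865067037 ≈ -1.1658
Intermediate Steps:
o = -81844 (o = -(-1036)*(-79) = -7*11692 = -81844)
42596/(o - 6799) - 20064/29277 = 42596/(-81844 - 6799) - 20064/29277 = 42596/(-88643) - 20064*1/29277 = 42596*(-1/88643) - 6688/9759 = -42596/88643 - 6688/9759 = -1008538748/865067037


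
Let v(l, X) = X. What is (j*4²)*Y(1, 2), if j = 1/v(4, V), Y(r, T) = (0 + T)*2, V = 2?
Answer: 32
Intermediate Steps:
Y(r, T) = 2*T (Y(r, T) = T*2 = 2*T)
j = ½ (j = 1/2 = ½ ≈ 0.50000)
(j*4²)*Y(1, 2) = ((½)*4²)*(2*2) = ((½)*16)*4 = 8*4 = 32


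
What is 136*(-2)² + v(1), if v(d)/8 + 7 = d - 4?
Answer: 464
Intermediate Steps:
v(d) = -88 + 8*d (v(d) = -56 + 8*(d - 4) = -56 + 8*(-4 + d) = -56 + (-32 + 8*d) = -88 + 8*d)
136*(-2)² + v(1) = 136*(-2)² + (-88 + 8*1) = 136*4 + (-88 + 8) = 544 - 80 = 464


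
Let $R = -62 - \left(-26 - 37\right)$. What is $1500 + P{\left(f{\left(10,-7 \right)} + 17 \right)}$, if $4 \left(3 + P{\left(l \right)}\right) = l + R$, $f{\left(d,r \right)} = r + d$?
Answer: $\frac{6009}{4} \approx 1502.3$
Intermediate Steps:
$R = 1$ ($R = -62 - \left(-26 - 37\right) = -62 - -63 = -62 + 63 = 1$)
$f{\left(d,r \right)} = d + r$
$P{\left(l \right)} = - \frac{11}{4} + \frac{l}{4}$ ($P{\left(l \right)} = -3 + \frac{l + 1}{4} = -3 + \frac{1 + l}{4} = -3 + \left(\frac{1}{4} + \frac{l}{4}\right) = - \frac{11}{4} + \frac{l}{4}$)
$1500 + P{\left(f{\left(10,-7 \right)} + 17 \right)} = 1500 - \left(\frac{11}{4} - \frac{\left(10 - 7\right) + 17}{4}\right) = 1500 - \left(\frac{11}{4} - \frac{3 + 17}{4}\right) = 1500 + \left(- \frac{11}{4} + \frac{1}{4} \cdot 20\right) = 1500 + \left(- \frac{11}{4} + 5\right) = 1500 + \frac{9}{4} = \frac{6009}{4}$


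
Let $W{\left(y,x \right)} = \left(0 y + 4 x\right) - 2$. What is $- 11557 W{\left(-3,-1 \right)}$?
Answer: $69342$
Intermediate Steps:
$W{\left(y,x \right)} = -2 + 4 x$ ($W{\left(y,x \right)} = \left(0 + 4 x\right) - 2 = 4 x - 2 = -2 + 4 x$)
$- 11557 W{\left(-3,-1 \right)} = - 11557 \left(-2 + 4 \left(-1\right)\right) = - 11557 \left(-2 - 4\right) = \left(-11557\right) \left(-6\right) = 69342$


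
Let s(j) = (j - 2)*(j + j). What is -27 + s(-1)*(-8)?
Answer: -75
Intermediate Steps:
s(j) = 2*j*(-2 + j) (s(j) = (-2 + j)*(2*j) = 2*j*(-2 + j))
-27 + s(-1)*(-8) = -27 + (2*(-1)*(-2 - 1))*(-8) = -27 + (2*(-1)*(-3))*(-8) = -27 + 6*(-8) = -27 - 48 = -75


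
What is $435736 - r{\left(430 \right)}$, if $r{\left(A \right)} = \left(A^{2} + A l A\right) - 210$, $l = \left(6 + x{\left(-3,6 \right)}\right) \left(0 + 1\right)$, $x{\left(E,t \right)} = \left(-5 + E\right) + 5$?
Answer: $-303654$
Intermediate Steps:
$x{\left(E,t \right)} = E$
$l = 3$ ($l = \left(6 - 3\right) \left(0 + 1\right) = 3 \cdot 1 = 3$)
$r{\left(A \right)} = -210 + 4 A^{2}$ ($r{\left(A \right)} = \left(A^{2} + A 3 A\right) - 210 = \left(A^{2} + 3 A A\right) - 210 = \left(A^{2} + 3 A^{2}\right) - 210 = 4 A^{2} - 210 = -210 + 4 A^{2}$)
$435736 - r{\left(430 \right)} = 435736 - \left(-210 + 4 \cdot 430^{2}\right) = 435736 - \left(-210 + 4 \cdot 184900\right) = 435736 - \left(-210 + 739600\right) = 435736 - 739390 = -303654$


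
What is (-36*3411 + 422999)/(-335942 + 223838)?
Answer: -300203/112104 ≈ -2.6779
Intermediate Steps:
(-36*3411 + 422999)/(-335942 + 223838) = (-122796 + 422999)/(-112104) = 300203*(-1/112104) = -300203/112104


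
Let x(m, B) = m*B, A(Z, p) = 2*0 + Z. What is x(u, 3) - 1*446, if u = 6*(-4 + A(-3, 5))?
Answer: -572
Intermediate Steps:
A(Z, p) = Z (A(Z, p) = 0 + Z = Z)
u = -42 (u = 6*(-4 - 3) = 6*(-7) = -42)
x(m, B) = B*m
x(u, 3) - 1*446 = 3*(-42) - 1*446 = -126 - 446 = -572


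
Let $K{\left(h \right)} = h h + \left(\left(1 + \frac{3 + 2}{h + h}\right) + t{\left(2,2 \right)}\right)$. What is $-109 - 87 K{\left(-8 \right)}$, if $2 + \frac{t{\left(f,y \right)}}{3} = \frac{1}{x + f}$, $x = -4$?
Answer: $- \frac{81349}{16} \approx -5084.3$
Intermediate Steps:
$t{\left(f,y \right)} = -6 + \frac{3}{-4 + f}$
$K{\left(h \right)} = - \frac{13}{2} + h^{2} + \frac{5}{2 h}$ ($K{\left(h \right)} = h h + \left(\left(1 + \frac{3 + 2}{h + h}\right) + \frac{3 \left(9 - 4\right)}{-4 + 2}\right) = h^{2} + \left(\left(1 + \frac{5}{2 h}\right) + \frac{3 \left(9 - 4\right)}{-2}\right) = h^{2} + \left(\left(1 + 5 \frac{1}{2 h}\right) + 3 \left(- \frac{1}{2}\right) 5\right) = h^{2} + \left(\left(1 + \frac{5}{2 h}\right) - \frac{15}{2}\right) = h^{2} - \left(\frac{13}{2} - \frac{5}{2 h}\right) = - \frac{13}{2} + h^{2} + \frac{5}{2 h}$)
$-109 - 87 K{\left(-8 \right)} = -109 - 87 \left(- \frac{13}{2} + \left(-8\right)^{2} + \frac{5}{2 \left(-8\right)}\right) = -109 - 87 \left(- \frac{13}{2} + 64 + \frac{5}{2} \left(- \frac{1}{8}\right)\right) = -109 - 87 \left(- \frac{13}{2} + 64 - \frac{5}{16}\right) = -109 - \frac{79605}{16} = - \frac{81349}{16}$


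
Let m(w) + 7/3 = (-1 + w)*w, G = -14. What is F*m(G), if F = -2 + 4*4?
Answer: 8722/3 ≈ 2907.3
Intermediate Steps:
F = 14 (F = -2 + 16 = 14)
m(w) = -7/3 + w*(-1 + w) (m(w) = -7/3 + (-1 + w)*w = -7/3 + w*(-1 + w))
F*m(G) = 14*(-7/3 + (-14)**2 - 1*(-14)) = 14*(-7/3 + 196 + 14) = 14*(623/3) = 8722/3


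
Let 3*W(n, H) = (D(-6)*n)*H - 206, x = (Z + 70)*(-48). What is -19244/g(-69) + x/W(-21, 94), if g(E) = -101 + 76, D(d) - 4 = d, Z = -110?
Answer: 36077524/46775 ≈ 771.30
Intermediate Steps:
D(d) = 4 + d
x = 1920 (x = (-110 + 70)*(-48) = -40*(-48) = 1920)
W(n, H) = -206/3 - 2*H*n/3 (W(n, H) = (((4 - 6)*n)*H - 206)/3 = ((-2*n)*H - 206)/3 = (-2*H*n - 206)/3 = (-206 - 2*H*n)/3 = -206/3 - 2*H*n/3)
g(E) = -25
-19244/g(-69) + x/W(-21, 94) = -19244/(-25) + 1920/(-206/3 - 2/3*94*(-21)) = -19244*(-1/25) + 1920/(-206/3 + 1316) = 19244/25 + 1920/(3742/3) = 19244/25 + 1920*(3/3742) = 19244/25 + 2880/1871 = 36077524/46775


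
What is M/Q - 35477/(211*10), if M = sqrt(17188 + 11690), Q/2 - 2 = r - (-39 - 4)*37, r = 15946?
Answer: -35477/2110 + sqrt(28878)/35078 ≈ -16.809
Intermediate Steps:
Q = 35078 (Q = 4 + 2*(15946 - (-39 - 4)*37) = 4 + 2*(15946 - (-43)*37) = 4 + 2*(15946 - 1*(-1591)) = 4 + 2*(15946 + 1591) = 4 + 2*17537 = 4 + 35074 = 35078)
M = sqrt(28878) ≈ 169.94
M/Q - 35477/(211*10) = sqrt(28878)/35078 - 35477/(211*10) = sqrt(28878)*(1/35078) - 35477/2110 = sqrt(28878)/35078 - 35477*1/2110 = sqrt(28878)/35078 - 35477/2110 = -35477/2110 + sqrt(28878)/35078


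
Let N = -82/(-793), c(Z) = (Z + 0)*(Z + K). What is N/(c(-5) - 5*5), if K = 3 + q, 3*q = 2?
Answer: -246/43615 ≈ -0.0056403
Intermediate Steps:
q = ⅔ (q = (⅓)*2 = ⅔ ≈ 0.66667)
K = 11/3 (K = 3 + ⅔ = 11/3 ≈ 3.6667)
c(Z) = Z*(11/3 + Z) (c(Z) = (Z + 0)*(Z + 11/3) = Z*(11/3 + Z))
N = 82/793 (N = -82*(-1/793) = 82/793 ≈ 0.10340)
N/(c(-5) - 5*5) = 82/(793*((⅓)*(-5)*(11 + 3*(-5)) - 5*5)) = 82/(793*((⅓)*(-5)*(11 - 15) - 25)) = 82/(793*((⅓)*(-5)*(-4) - 25)) = 82/(793*(20/3 - 25)) = 82/(793*(-55/3)) = (82/793)*(-3/55) = -246/43615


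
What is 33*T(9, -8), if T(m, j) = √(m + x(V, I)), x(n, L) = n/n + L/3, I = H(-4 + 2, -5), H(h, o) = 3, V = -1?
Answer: 33*√11 ≈ 109.45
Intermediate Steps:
I = 3
x(n, L) = 1 + L/3 (x(n, L) = 1 + L*(⅓) = 1 + L/3)
T(m, j) = √(2 + m) (T(m, j) = √(m + (1 + (⅓)*3)) = √(m + (1 + 1)) = √(m + 2) = √(2 + m))
33*T(9, -8) = 33*√(2 + 9) = 33*√11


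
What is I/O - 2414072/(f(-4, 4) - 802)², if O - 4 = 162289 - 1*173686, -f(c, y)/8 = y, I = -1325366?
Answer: 223590687800/1981117377 ≈ 112.86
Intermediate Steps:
f(c, y) = -8*y
O = -11393 (O = 4 + (162289 - 1*173686) = 4 + (162289 - 173686) = 4 - 11397 = -11393)
I/O - 2414072/(f(-4, 4) - 802)² = -1325366/(-11393) - 2414072/(-8*4 - 802)² = -1325366*(-1/11393) - 2414072/(-32 - 802)² = 1325366/11393 - 2414072/((-834)²) = 1325366/11393 - 2414072/695556 = 1325366/11393 - 2414072*1/695556 = 1325366/11393 - 603518/173889 = 223590687800/1981117377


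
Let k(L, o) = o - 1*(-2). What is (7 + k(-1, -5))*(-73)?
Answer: -292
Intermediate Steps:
k(L, o) = 2 + o (k(L, o) = o + 2 = 2 + o)
(7 + k(-1, -5))*(-73) = (7 + (2 - 5))*(-73) = (7 - 3)*(-73) = 4*(-73) = -292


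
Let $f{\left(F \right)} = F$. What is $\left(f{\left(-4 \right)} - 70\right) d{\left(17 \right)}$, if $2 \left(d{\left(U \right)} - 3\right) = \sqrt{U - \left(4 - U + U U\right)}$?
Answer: $-222 - 37 i \sqrt{259} \approx -222.0 - 595.46 i$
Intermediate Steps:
$d{\left(U \right)} = 3 + \frac{\sqrt{-4 - U^{2} + 2 U}}{2}$ ($d{\left(U \right)} = 3 + \frac{\sqrt{U - \left(4 - U + U U\right)}}{2} = 3 + \frac{\sqrt{U - \left(4 + U^{2} - U\right)}}{2} = 3 + \frac{\sqrt{-4 - U^{2} + 2 U}}{2}$)
$\left(f{\left(-4 \right)} - 70\right) d{\left(17 \right)} = \left(-4 - 70\right) \left(3 + \frac{\sqrt{-4 - 17^{2} + 2 \cdot 17}}{2}\right) = - 74 \left(3 + \frac{\sqrt{-4 - 289 + 34}}{2}\right) = - 74 \left(3 + \frac{\sqrt{-259}}{2}\right) = - 74 \left(3 + \frac{i \sqrt{259}}{2}\right) = -222 - 37 i \sqrt{259}$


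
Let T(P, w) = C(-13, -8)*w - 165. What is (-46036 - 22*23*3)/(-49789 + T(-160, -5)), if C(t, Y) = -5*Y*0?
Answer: 23777/24977 ≈ 0.95196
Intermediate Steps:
C(t, Y) = 0
T(P, w) = -165 (T(P, w) = 0*w - 165 = 0 - 165 = -165)
(-46036 - 22*23*3)/(-49789 + T(-160, -5)) = (-46036 - 22*23*3)/(-49789 - 165) = (-46036 - 506*3)/(-49954) = (-46036 - 1518)*(-1/49954) = -47554*(-1/49954) = 23777/24977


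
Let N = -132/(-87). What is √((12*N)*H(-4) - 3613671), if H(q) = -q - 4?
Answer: 3*I*√401519 ≈ 1901.0*I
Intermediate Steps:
N = 44/29 (N = -132*(-1/87) = 44/29 ≈ 1.5172)
H(q) = -4 - q
√((12*N)*H(-4) - 3613671) = √((12*(44/29))*(-4 - 1*(-4)) - 3613671) = √(528*(-4 + 4)/29 - 3613671) = √((528/29)*0 - 3613671) = √(0 - 3613671) = √(-3613671) = 3*I*√401519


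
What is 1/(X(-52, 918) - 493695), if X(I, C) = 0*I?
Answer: -1/493695 ≈ -2.0255e-6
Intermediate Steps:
X(I, C) = 0
1/(X(-52, 918) - 493695) = 1/(0 - 493695) = 1/(-493695) = -1/493695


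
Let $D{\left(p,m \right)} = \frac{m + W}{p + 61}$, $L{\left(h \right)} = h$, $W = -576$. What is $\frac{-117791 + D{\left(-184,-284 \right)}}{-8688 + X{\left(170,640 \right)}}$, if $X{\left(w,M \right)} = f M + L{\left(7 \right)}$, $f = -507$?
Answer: $\frac{14487433}{40978803} \approx 0.35353$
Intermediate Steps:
$D{\left(p,m \right)} = \frac{-576 + m}{61 + p}$ ($D{\left(p,m \right)} = \frac{m - 576}{p + 61} = \frac{-576 + m}{61 + p}$)
$X{\left(w,M \right)} = 7 - 507 M$ ($X{\left(w,M \right)} = - 507 M + 7 = 7 - 507 M$)
$\frac{-117791 + D{\left(-184,-284 \right)}}{-8688 + X{\left(170,640 \right)}} = \frac{-117791 + \frac{-576 - 284}{61 - 184}}{-8688 + \left(7 - 324480\right)} = \frac{-117791 + \frac{1}{-123} \left(-860\right)}{-8688 + \left(7 - 324480\right)} = \frac{-117791 - - \frac{860}{123}}{-8688 - 324473} = \frac{-117791 + \frac{860}{123}}{-333161} = \left(- \frac{14487433}{123}\right) \left(- \frac{1}{333161}\right) = \frac{14487433}{40978803}$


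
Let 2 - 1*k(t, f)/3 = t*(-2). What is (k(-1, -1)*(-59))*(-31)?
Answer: 0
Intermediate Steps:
k(t, f) = 6 + 6*t (k(t, f) = 6 - 3*t*(-2) = 6 - (-6)*t = 6 + 6*t)
(k(-1, -1)*(-59))*(-31) = ((6 + 6*(-1))*(-59))*(-31) = ((6 - 6)*(-59))*(-31) = (0*(-59))*(-31) = 0*(-31) = 0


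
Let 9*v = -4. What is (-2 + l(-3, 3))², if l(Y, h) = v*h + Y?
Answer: 361/9 ≈ 40.111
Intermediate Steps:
v = -4/9 (v = (⅑)*(-4) = -4/9 ≈ -0.44444)
l(Y, h) = Y - 4*h/9 (l(Y, h) = -4*h/9 + Y = Y - 4*h/9)
(-2 + l(-3, 3))² = (-2 + (-3 - 4/9*3))² = (-2 + (-3 - 4/3))² = (-2 - 13/3)² = (-19/3)² = 361/9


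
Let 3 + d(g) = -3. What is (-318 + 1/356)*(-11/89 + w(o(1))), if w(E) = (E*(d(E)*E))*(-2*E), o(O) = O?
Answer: -119659799/31684 ≈ -3776.7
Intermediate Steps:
d(g) = -6 (d(g) = -3 - 3 = -6)
w(E) = 12*E³ (w(E) = (E*(-6*E))*(-2*E) = (-6*E²)*(-2*E) = 12*E³)
(-318 + 1/356)*(-11/89 + w(o(1))) = (-318 + 1/356)*(-11/89 + 12*1³) = (-318 + 1/356)*(-11*1/89 + 12*1) = -113207*(-11/89 + 12)/356 = -113207/356*1057/89 = -119659799/31684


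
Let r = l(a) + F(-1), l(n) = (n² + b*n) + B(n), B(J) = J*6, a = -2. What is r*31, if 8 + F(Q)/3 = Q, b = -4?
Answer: -837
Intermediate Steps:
B(J) = 6*J
F(Q) = -24 + 3*Q
l(n) = n² + 2*n (l(n) = (n² - 4*n) + 6*n = n² + 2*n)
r = -27 (r = -2*(2 - 2) + (-24 + 3*(-1)) = -2*0 + (-24 - 3) = 0 - 27 = -27)
r*31 = -27*31 = -837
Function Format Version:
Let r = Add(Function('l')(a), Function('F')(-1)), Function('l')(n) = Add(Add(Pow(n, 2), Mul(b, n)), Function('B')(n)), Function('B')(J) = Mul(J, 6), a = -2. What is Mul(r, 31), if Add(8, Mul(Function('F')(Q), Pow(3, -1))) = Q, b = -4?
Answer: -837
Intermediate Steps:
Function('B')(J) = Mul(6, J)
Function('F')(Q) = Add(-24, Mul(3, Q))
Function('l')(n) = Add(Pow(n, 2), Mul(2, n)) (Function('l')(n) = Add(Add(Pow(n, 2), Mul(-4, n)), Mul(6, n)) = Add(Pow(n, 2), Mul(2, n)))
r = -27 (r = Add(Mul(-2, Add(2, -2)), Add(-24, Mul(3, -1))) = Add(Mul(-2, 0), Add(-24, -3)) = Add(0, -27) = -27)
Mul(r, 31) = Mul(-27, 31) = -837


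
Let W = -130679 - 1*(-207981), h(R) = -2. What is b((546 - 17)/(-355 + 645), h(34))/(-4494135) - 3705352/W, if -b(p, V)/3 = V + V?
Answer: -2775392173024/57900937295 ≈ -47.933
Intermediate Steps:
W = 77302 (W = -130679 + 207981 = 77302)
b(p, V) = -6*V (b(p, V) = -3*(V + V) = -6*V)
b((546 - 17)/(-355 + 645), h(34))/(-4494135) - 3705352/W = -6*(-2)/(-4494135) - 3705352/77302 = 12*(-1/4494135) - 3705352*1/77302 = -4/1498045 - 1852676/38651 = -2775392173024/57900937295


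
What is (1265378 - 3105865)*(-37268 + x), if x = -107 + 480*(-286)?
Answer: 321450256985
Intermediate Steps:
x = -137387 (x = -107 - 137280 = -137387)
(1265378 - 3105865)*(-37268 + x) = (1265378 - 3105865)*(-37268 - 137387) = -1840487*(-174655) = 321450256985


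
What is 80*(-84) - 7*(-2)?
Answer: -6706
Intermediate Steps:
80*(-84) - 7*(-2) = -6720 + 14 = -6706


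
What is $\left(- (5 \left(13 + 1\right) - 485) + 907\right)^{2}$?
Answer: $1747684$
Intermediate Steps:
$\left(- (5 \left(13 + 1\right) - 485) + 907\right)^{2} = \left(- (5 \cdot 14 - 485) + 907\right)^{2} = \left(- (70 - 485) + 907\right)^{2} = \left(\left(-1\right) \left(-415\right) + 907\right)^{2} = \left(415 + 907\right)^{2} = 1322^{2} = 1747684$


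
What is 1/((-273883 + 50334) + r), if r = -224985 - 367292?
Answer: -1/815826 ≈ -1.2258e-6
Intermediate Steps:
r = -592277
1/((-273883 + 50334) + r) = 1/((-273883 + 50334) - 592277) = 1/(-223549 - 592277) = 1/(-815826) = -1/815826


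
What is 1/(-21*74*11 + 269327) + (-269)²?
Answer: 18251832114/252233 ≈ 72361.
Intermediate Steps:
1/(-21*74*11 + 269327) + (-269)² = 1/(-1554*11 + 269327) + 72361 = 1/(-17094 + 269327) + 72361 = 1/252233 + 72361 = 18251832114/252233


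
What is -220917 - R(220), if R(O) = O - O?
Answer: -220917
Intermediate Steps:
R(O) = 0
-220917 - R(220) = -220917 - 1*0 = -220917 + 0 = -220917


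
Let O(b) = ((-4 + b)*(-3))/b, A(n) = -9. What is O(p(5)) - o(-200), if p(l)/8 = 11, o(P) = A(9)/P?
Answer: -6399/2200 ≈ -2.9086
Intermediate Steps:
o(P) = -9/P
p(l) = 88 (p(l) = 8*11 = 88)
O(b) = (12 - 3*b)/b
O(p(5)) - o(-200) = (-3 + 12/88) - (-9)/(-200) = (-3 + 12*(1/88)) - (-9)*(-1)/200 = (-3 + 3/22) - 1*9/200 = -63/22 - 9/200 = -6399/2200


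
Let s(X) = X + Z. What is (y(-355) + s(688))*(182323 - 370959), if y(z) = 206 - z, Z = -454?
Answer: -149965620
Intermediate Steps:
s(X) = -454 + X (s(X) = X - 454 = -454 + X)
(y(-355) + s(688))*(182323 - 370959) = ((206 - 1*(-355)) + (-454 + 688))*(182323 - 370959) = ((206 + 355) + 234)*(-188636) = (561 + 234)*(-188636) = 795*(-188636) = -149965620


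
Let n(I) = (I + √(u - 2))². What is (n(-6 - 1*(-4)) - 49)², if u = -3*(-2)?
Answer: 2401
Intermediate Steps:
u = 6
n(I) = (2 + I)² (n(I) = (I + √(6 - 2))² = (I + √4)² = (I + 2)² = (2 + I)²)
(n(-6 - 1*(-4)) - 49)² = ((2 + (-6 - 1*(-4)))² - 49)² = ((2 + (-6 + 4))² - 49)² = ((2 - 2)² - 49)² = (0² - 49)² = (0 - 49)² = (-49)² = 2401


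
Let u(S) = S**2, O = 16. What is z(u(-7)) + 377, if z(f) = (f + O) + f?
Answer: 491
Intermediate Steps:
z(f) = 16 + 2*f (z(f) = (f + 16) + f = (16 + f) + f = 16 + 2*f)
z(u(-7)) + 377 = (16 + 2*(-7)**2) + 377 = (16 + 2*49) + 377 = (16 + 98) + 377 = 114 + 377 = 491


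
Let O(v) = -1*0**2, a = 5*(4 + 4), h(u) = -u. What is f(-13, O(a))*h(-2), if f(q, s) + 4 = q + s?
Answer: -34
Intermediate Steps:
a = 40 (a = 5*8 = 40)
O(v) = 0 (O(v) = -1*0 = 0)
f(q, s) = -4 + q + s (f(q, s) = -4 + (q + s) = -4 + q + s)
f(-13, O(a))*h(-2) = (-4 - 13 + 0)*(-1*(-2)) = -17*2 = -34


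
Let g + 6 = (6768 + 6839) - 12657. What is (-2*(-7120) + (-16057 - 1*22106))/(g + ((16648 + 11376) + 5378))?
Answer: -23923/34346 ≈ -0.69653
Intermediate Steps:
g = 944 (g = -6 + ((6768 + 6839) - 12657) = -6 + (13607 - 12657) = -6 + 950 = 944)
(-2*(-7120) + (-16057 - 1*22106))/(g + ((16648 + 11376) + 5378)) = (-2*(-7120) + (-16057 - 1*22106))/(944 + ((16648 + 11376) + 5378)) = (14240 + (-16057 - 22106))/(944 + (28024 + 5378)) = (14240 - 38163)/(944 + 33402) = -23923/34346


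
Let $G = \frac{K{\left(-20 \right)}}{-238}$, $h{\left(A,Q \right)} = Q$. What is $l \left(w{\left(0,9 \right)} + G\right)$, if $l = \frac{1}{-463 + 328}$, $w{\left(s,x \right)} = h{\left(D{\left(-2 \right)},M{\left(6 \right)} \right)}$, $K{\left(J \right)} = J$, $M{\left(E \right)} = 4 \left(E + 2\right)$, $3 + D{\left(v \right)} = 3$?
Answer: $- \frac{3818}{16065} \approx -0.23766$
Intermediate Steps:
$D{\left(v \right)} = 0$ ($D{\left(v \right)} = -3 + 3 = 0$)
$M{\left(E \right)} = 8 + 4 E$ ($M{\left(E \right)} = 4 \left(2 + E\right) = 8 + 4 E$)
$w{\left(s,x \right)} = 32$ ($w{\left(s,x \right)} = 8 + 4 \cdot 6 = 8 + 24 = 32$)
$l = - \frac{1}{135}$ ($l = \frac{1}{-135} = - \frac{1}{135} \approx -0.0074074$)
$G = \frac{10}{119}$ ($G = - \frac{20}{-238} = \left(-20\right) \left(- \frac{1}{238}\right) = \frac{10}{119} \approx 0.084034$)
$l \left(w{\left(0,9 \right)} + G\right) = - \frac{32 + \frac{10}{119}}{135} = \left(- \frac{1}{135}\right) \frac{3818}{119} = - \frac{3818}{16065}$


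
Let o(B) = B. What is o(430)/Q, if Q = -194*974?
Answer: -215/94478 ≈ -0.0022757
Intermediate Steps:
Q = -188956
o(430)/Q = 430/(-188956) = 430*(-1/188956) = -215/94478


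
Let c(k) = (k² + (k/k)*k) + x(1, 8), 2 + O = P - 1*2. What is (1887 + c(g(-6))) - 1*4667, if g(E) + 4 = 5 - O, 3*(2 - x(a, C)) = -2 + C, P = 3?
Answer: -2774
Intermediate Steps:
O = -1 (O = -2 + (3 - 1*2) = -2 + (3 - 2) = -2 + 1 = -1)
x(a, C) = 8/3 - C/3 (x(a, C) = 2 - (-2 + C)/3 = 2 + (⅔ - C/3) = 8/3 - C/3)
g(E) = 2 (g(E) = -4 + (5 - 1*(-1)) = -4 + (5 + 1) = -4 + 6 = 2)
c(k) = k + k² (c(k) = (k² + (k/k)*k) + (8/3 - ⅓*8) = (k² + 1*k) + (8/3 - 8/3) = (k² + k) + 0 = (k + k²) + 0 = k + k²)
(1887 + c(g(-6))) - 1*4667 = (1887 + 2*(1 + 2)) - 1*4667 = (1887 + 2*3) - 4667 = (1887 + 6) - 4667 = 1893 - 4667 = -2774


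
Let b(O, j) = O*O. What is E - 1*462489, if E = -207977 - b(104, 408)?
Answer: -681282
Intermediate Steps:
b(O, j) = O²
E = -218793 (E = -207977 - 1*104² = -207977 - 1*10816 = -207977 - 10816 = -218793)
E - 1*462489 = -218793 - 1*462489 = -218793 - 462489 = -681282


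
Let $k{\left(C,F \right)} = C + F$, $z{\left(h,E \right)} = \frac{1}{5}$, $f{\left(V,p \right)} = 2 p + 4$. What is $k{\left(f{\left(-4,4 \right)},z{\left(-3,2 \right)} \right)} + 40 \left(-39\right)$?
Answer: $- \frac{7739}{5} \approx -1547.8$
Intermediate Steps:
$f{\left(V,p \right)} = 4 + 2 p$
$z{\left(h,E \right)} = \frac{1}{5}$
$k{\left(f{\left(-4,4 \right)},z{\left(-3,2 \right)} \right)} + 40 \left(-39\right) = \left(\left(4 + 2 \cdot 4\right) + \frac{1}{5}\right) + 40 \left(-39\right) = \left(\left(4 + 8\right) + \frac{1}{5}\right) - 1560 = \left(12 + \frac{1}{5}\right) - 1560 = \frac{61}{5} - 1560 = - \frac{7739}{5}$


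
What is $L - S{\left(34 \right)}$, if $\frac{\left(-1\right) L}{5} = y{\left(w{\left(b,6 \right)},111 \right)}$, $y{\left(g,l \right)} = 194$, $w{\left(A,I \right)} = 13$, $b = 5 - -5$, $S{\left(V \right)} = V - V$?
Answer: $-970$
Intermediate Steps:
$S{\left(V \right)} = 0$
$b = 10$ ($b = 5 + 5 = 10$)
$L = -970$ ($L = \left(-5\right) 194 = -970$)
$L - S{\left(34 \right)} = -970 - 0 = -970 + 0 = -970$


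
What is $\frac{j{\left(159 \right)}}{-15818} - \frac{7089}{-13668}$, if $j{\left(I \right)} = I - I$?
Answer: $\frac{139}{268} \approx 0.51866$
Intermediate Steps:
$j{\left(I \right)} = 0$
$\frac{j{\left(159 \right)}}{-15818} - \frac{7089}{-13668} = \frac{0}{-15818} - \frac{7089}{-13668} = 0 \left(- \frac{1}{15818}\right) - - \frac{139}{268} = 0 + \frac{139}{268} = \frac{139}{268}$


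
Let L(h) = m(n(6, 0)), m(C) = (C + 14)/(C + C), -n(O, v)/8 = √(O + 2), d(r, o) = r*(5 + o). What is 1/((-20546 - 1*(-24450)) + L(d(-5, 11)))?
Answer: 1999104/7805501519 + 112*√2/7805501519 ≈ 0.00025614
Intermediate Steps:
n(O, v) = -8*√(2 + O) (n(O, v) = -8*√(O + 2) = -8*√(2 + O))
m(C) = (14 + C)/(2*C) (m(C) = (14 + C)/((2*C)) = (14 + C)*(1/(2*C)) = (14 + C)/(2*C))
L(h) = -√2*(14 - 16*√2)/64 (L(h) = (14 - 8*√(2 + 6))/(2*((-8*√(2 + 6)))) = (14 - 16*√2)/(2*((-16*√2))) = (-√2/32)*(14 - 16*√2)/2 = -√2*(14 - 16*√2)/64)
1/((-20546 - 1*(-24450)) + L(d(-5, 11))) = 1/((-20546 - 1*(-24450)) + (½ - 7*√2/32)) = 1/((-20546 + 24450) + (½ - 7*√2/32)) = 1/(3904 + (½ - 7*√2/32)) = 1/(7809/2 - 7*√2/32)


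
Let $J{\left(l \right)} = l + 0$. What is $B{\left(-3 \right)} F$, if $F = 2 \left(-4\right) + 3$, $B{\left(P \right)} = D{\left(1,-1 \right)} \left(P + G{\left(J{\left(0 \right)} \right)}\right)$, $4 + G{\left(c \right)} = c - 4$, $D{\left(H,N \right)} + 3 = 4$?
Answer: $55$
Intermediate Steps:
$D{\left(H,N \right)} = 1$ ($D{\left(H,N \right)} = -3 + 4 = 1$)
$J{\left(l \right)} = l$
$G{\left(c \right)} = -8 + c$ ($G{\left(c \right)} = -4 + \left(c - 4\right) = -4 + \left(-4 + c\right) = -8 + c$)
$B{\left(P \right)} = -8 + P$ ($B{\left(P \right)} = 1 \left(P + \left(-8 + 0\right)\right) = 1 \left(P - 8\right) = 1 \left(-8 + P\right) = -8 + P$)
$F = -5$ ($F = -8 + 3 = -5$)
$B{\left(-3 \right)} F = \left(-8 - 3\right) \left(-5\right) = \left(-11\right) \left(-5\right) = 55$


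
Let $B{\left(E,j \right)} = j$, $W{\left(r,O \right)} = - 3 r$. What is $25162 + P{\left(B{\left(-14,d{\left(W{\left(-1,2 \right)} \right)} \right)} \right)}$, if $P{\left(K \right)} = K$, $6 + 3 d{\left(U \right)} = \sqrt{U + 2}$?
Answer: $25160 + \frac{\sqrt{5}}{3} \approx 25161.0$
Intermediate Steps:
$d{\left(U \right)} = -2 + \frac{\sqrt{2 + U}}{3}$ ($d{\left(U \right)} = -2 + \frac{\sqrt{U + 2}}{3} = -2 + \frac{\sqrt{2 + U}}{3}$)
$25162 + P{\left(B{\left(-14,d{\left(W{\left(-1,2 \right)} \right)} \right)} \right)} = 25162 - \left(2 - \frac{\sqrt{2 - -3}}{3}\right) = 25162 - \left(2 - \frac{\sqrt{2 + 3}}{3}\right) = 25162 - \left(2 - \frac{\sqrt{5}}{3}\right) = 25160 + \frac{\sqrt{5}}{3}$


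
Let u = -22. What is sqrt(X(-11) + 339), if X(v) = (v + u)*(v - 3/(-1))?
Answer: 3*sqrt(67) ≈ 24.556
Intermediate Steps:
X(v) = (-22 + v)*(3 + v) (X(v) = (v - 22)*(v - 3/(-1)) = (-22 + v)*(v - 3*(-1)) = (-22 + v)*(v + 3) = (-22 + v)*(3 + v))
sqrt(X(-11) + 339) = sqrt((-66 + (-11)**2 - 19*(-11)) + 339) = sqrt((-66 + 121 + 209) + 339) = sqrt(264 + 339) = sqrt(603) = 3*sqrt(67)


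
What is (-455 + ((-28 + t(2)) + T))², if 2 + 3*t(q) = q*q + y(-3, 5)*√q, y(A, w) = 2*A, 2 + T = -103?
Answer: 3104716/9 + 7048*√2/3 ≈ 3.4829e+5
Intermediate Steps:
T = -105 (T = -2 - 103 = -105)
t(q) = -⅔ - 2*√q + q²/3 (t(q) = -⅔ + (q*q + (2*(-3))*√q)/3 = -⅔ + (q² - 6*√q)/3 = -⅔ + (-2*√q + q²/3) = -⅔ - 2*√q + q²/3)
(-455 + ((-28 + t(2)) + T))² = (-455 + ((-28 + (-⅔ - 2*√2 + (⅓)*2²)) - 105))² = (-455 + ((-28 + (-⅔ - 2*√2 + (⅓)*4)) - 105))² = (-455 + ((-28 + (-⅔ - 2*√2 + 4/3)) - 105))² = (-455 + ((-28 + (⅔ - 2*√2)) - 105))² = (-455 + ((-82/3 - 2*√2) - 105))² = (-455 + (-397/3 - 2*√2))² = (-1762/3 - 2*√2)²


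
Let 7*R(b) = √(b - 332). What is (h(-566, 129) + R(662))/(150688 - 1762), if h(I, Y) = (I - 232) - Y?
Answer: -309/49642 + √330/1042482 ≈ -0.0062071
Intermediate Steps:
h(I, Y) = -232 + I - Y (h(I, Y) = (-232 + I) - Y = -232 + I - Y)
R(b) = √(-332 + b)/7 (R(b) = √(b - 332)/7 = √(-332 + b)/7)
(h(-566, 129) + R(662))/(150688 - 1762) = ((-232 - 566 - 1*129) + √(-332 + 662)/7)/(150688 - 1762) = ((-232 - 566 - 129) + √330/7)/148926 = (-927 + √330/7)*(1/148926) = -309/49642 + √330/1042482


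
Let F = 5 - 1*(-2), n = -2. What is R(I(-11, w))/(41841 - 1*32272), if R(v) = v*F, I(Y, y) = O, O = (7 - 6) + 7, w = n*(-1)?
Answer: 8/1367 ≈ 0.0058522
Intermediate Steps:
F = 7 (F = 5 + 2 = 7)
w = 2 (w = -2*(-1) = 2)
O = 8 (O = 1 + 7 = 8)
I(Y, y) = 8
R(v) = 7*v (R(v) = v*7 = 7*v)
R(I(-11, w))/(41841 - 1*32272) = (7*8)/(41841 - 1*32272) = 56/(41841 - 32272) = 56/9569 = 56*(1/9569) = 8/1367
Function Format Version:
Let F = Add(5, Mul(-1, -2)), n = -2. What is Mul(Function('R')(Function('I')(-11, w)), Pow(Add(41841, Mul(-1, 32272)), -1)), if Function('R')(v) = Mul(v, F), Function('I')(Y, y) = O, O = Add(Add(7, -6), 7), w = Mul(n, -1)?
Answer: Rational(8, 1367) ≈ 0.0058522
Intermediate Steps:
F = 7 (F = Add(5, 2) = 7)
w = 2 (w = Mul(-2, -1) = 2)
O = 8 (O = Add(1, 7) = 8)
Function('I')(Y, y) = 8
Function('R')(v) = Mul(7, v) (Function('R')(v) = Mul(v, 7) = Mul(7, v))
Mul(Function('R')(Function('I')(-11, w)), Pow(Add(41841, Mul(-1, 32272)), -1)) = Mul(Mul(7, 8), Pow(Add(41841, Mul(-1, 32272)), -1)) = Mul(56, Pow(Add(41841, -32272), -1)) = Mul(56, Pow(9569, -1)) = Mul(56, Rational(1, 9569)) = Rational(8, 1367)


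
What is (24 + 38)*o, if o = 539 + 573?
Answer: 68944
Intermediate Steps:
o = 1112
(24 + 38)*o = (24 + 38)*1112 = 62*1112 = 68944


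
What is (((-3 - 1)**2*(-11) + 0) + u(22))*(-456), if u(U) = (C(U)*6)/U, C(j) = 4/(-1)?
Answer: 888288/11 ≈ 80754.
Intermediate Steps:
C(j) = -4 (C(j) = 4*(-1) = -4)
u(U) = -24/U (u(U) = (-4*6)/U = -24/U)
(((-3 - 1)**2*(-11) + 0) + u(22))*(-456) = (((-3 - 1)**2*(-11) + 0) - 24/22)*(-456) = (((-4)**2*(-11) + 0) - 24*1/22)*(-456) = ((16*(-11) + 0) - 12/11)*(-456) = ((-176 + 0) - 12/11)*(-456) = (-176 - 12/11)*(-456) = -1948/11*(-456) = 888288/11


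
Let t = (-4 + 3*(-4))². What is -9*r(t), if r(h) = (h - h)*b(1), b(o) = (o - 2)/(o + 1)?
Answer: 0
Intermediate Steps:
b(o) = (-2 + o)/(1 + o)
t = 256 (t = (-4 - 12)² = (-16)² = 256)
r(h) = 0 (r(h) = (h - h)*((-2 + 1)/(1 + 1)) = 0*(-1/2) = 0*((½)*(-1)) = 0*(-½) = 0)
-9*r(t) = -9*0 = 0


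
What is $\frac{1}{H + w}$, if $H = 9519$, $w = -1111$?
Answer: $\frac{1}{8408} \approx 0.00011893$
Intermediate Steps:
$\frac{1}{H + w} = \frac{1}{9519 - 1111} = \frac{1}{8408}$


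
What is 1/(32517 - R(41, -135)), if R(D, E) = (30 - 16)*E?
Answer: 1/34407 ≈ 2.9064e-5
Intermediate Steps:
R(D, E) = 14*E
1/(32517 - R(41, -135)) = 1/(32517 - 14*(-135)) = 1/(32517 - 1*(-1890)) = 1/(32517 + 1890) = 1/34407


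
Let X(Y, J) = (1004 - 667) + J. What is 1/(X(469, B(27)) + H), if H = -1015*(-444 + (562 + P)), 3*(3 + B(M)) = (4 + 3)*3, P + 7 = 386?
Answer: -1/504114 ≈ -1.9837e-6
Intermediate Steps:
P = 379 (P = -7 + 386 = 379)
B(M) = 4 (B(M) = -3 + ((4 + 3)*3)/3 = -3 + (7*3)/3 = -3 + (⅓)*21 = -3 + 7 = 4)
X(Y, J) = 337 + J
H = -504455 (H = -1015*(-444 + (562 + 379)) = -1015*(-444 + 941) = -1015*497 = -504455)
1/(X(469, B(27)) + H) = 1/((337 + 4) - 504455) = 1/(341 - 504455) = 1/(-504114) = -1/504114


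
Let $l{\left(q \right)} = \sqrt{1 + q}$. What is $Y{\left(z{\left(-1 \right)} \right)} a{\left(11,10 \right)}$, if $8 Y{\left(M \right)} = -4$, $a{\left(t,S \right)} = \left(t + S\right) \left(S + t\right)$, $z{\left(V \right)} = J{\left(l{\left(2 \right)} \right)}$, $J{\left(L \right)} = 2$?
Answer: $- \frac{441}{2} \approx -220.5$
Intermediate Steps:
$z{\left(V \right)} = 2$
$a{\left(t,S \right)} = \left(S + t\right)^{2}$ ($a{\left(t,S \right)} = \left(S + t\right) \left(S + t\right) = \left(S + t\right)^{2}$)
$Y{\left(M \right)} = - \frac{1}{2}$ ($Y{\left(M \right)} = \frac{1}{8} \left(-4\right) = - \frac{1}{2}$)
$Y{\left(z{\left(-1 \right)} \right)} a{\left(11,10 \right)} = - \frac{\left(10 + 11\right)^{2}}{2} = - \frac{21^{2}}{2} = \left(- \frac{1}{2}\right) 441 = - \frac{441}{2}$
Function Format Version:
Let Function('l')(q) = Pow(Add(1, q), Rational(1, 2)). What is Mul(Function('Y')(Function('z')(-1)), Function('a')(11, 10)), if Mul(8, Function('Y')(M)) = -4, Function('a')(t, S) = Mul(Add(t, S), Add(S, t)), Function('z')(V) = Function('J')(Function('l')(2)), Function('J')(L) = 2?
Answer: Rational(-441, 2) ≈ -220.50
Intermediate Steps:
Function('z')(V) = 2
Function('a')(t, S) = Pow(Add(S, t), 2) (Function('a')(t, S) = Mul(Add(S, t), Add(S, t)) = Pow(Add(S, t), 2))
Function('Y')(M) = Rational(-1, 2) (Function('Y')(M) = Mul(Rational(1, 8), -4) = Rational(-1, 2))
Mul(Function('Y')(Function('z')(-1)), Function('a')(11, 10)) = Mul(Rational(-1, 2), Pow(Add(10, 11), 2)) = Mul(Rational(-1, 2), Pow(21, 2)) = Mul(Rational(-1, 2), 441) = Rational(-441, 2)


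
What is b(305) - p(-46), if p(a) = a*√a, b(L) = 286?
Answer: 286 + 46*I*√46 ≈ 286.0 + 311.99*I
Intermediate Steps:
p(a) = a^(3/2)
b(305) - p(-46) = 286 - (-46)^(3/2) = 286 - (-46)*I*√46 = 286 + 46*I*√46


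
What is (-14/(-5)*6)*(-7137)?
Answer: -599508/5 ≈ -1.1990e+5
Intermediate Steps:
(-14/(-5)*6)*(-7137) = (-14*(-1/5)*6)*(-7137) = ((14/5)*6)*(-7137) = (84/5)*(-7137) = -599508/5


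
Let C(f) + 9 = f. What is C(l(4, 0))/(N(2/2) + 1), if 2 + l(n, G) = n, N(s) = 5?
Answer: -7/6 ≈ -1.1667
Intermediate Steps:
l(n, G) = -2 + n
C(f) = -9 + f
C(l(4, 0))/(N(2/2) + 1) = (-9 + (-2 + 4))/(5 + 1) = (-9 + 2)/6 = (1/6)*(-7) = -7/6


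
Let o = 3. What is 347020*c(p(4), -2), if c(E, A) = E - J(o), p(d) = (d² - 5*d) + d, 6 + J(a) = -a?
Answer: 3123180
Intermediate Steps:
J(a) = -6 - a
p(d) = d² - 4*d
c(E, A) = 9 + E (c(E, A) = E - (-6 - 1*3) = E - (-6 - 3) = E - 1*(-9) = E + 9 = 9 + E)
347020*c(p(4), -2) = 347020*(9 + 4*(-4 + 4)) = 347020*(9 + 4*0) = 347020*(9 + 0) = 347020*9 = 3123180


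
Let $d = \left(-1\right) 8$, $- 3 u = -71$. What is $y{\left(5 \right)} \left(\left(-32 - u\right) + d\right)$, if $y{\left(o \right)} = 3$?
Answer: $-191$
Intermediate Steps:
$u = \frac{71}{3}$ ($u = \left(- \frac{1}{3}\right) \left(-71\right) = \frac{71}{3} \approx 23.667$)
$d = -8$
$y{\left(5 \right)} \left(\left(-32 - u\right) + d\right) = 3 \left(\left(-32 - \frac{71}{3}\right) - 8\right) = 3 \left(- \frac{167}{3} - 8\right) = 3 \left(- \frac{191}{3}\right) = -191$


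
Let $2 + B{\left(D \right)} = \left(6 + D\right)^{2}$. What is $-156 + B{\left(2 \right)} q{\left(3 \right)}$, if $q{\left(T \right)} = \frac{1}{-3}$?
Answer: $- \frac{530}{3} \approx -176.67$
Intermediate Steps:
$B{\left(D \right)} = -2 + \left(6 + D\right)^{2}$
$q{\left(T \right)} = - \frac{1}{3}$
$-156 + B{\left(2 \right)} q{\left(3 \right)} = -156 + \left(-2 + \left(6 + 2\right)^{2}\right) \left(- \frac{1}{3}\right) = -156 + \left(-2 + 8^{2}\right) \left(- \frac{1}{3}\right) = -156 + \left(-2 + 64\right) \left(- \frac{1}{3}\right) = -156 + 62 \left(- \frac{1}{3}\right) = -156 - \frac{62}{3} = - \frac{530}{3}$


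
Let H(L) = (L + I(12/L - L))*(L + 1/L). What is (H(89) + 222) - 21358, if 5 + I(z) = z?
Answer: -170848482/7921 ≈ -21569.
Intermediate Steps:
I(z) = -5 + z
H(L) = (-5 + 12/L)*(L + 1/L) (H(L) = (L + (-5 + (12/L - L)))*(L + 1/L) = (L + (-5 + (-L + 12/L)))*(L + 1/L) = (L + (-5 - L + 12/L))*(L + 1/L) = (-5 + 12/L)*(L + 1/L))
(H(89) + 222) - 21358 = ((12 - 5*89 - 5/89 + 12/89²) + 222) - 21358 = ((12 - 445 - 5*1/89 + 12*(1/7921)) + 222) - 21358 = ((12 - 445 - 5/89 + 12/7921) + 222) - 21358 = (-3430226/7921 + 222) - 21358 = -1671764/7921 - 21358 = -170848482/7921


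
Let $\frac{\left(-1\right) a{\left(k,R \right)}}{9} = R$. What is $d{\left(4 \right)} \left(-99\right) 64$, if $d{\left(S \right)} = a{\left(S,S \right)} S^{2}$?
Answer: $3649536$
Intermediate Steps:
$a{\left(k,R \right)} = - 9 R$
$d{\left(S \right)} = - 9 S^{3}$ ($d{\left(S \right)} = - 9 S S^{2} = - 9 S^{3}$)
$d{\left(4 \right)} \left(-99\right) 64 = - 9 \cdot 4^{3} \left(-99\right) 64 = \left(-9\right) 64 \left(-99\right) 64 = \left(-576\right) \left(-99\right) 64 = 57024 \cdot 64 = 3649536$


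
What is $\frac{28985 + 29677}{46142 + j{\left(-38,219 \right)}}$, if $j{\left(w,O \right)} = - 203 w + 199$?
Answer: $\frac{58662}{54055} \approx 1.0852$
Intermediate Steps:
$j{\left(w,O \right)} = 199 - 203 w$
$\frac{28985 + 29677}{46142 + j{\left(-38,219 \right)}} = \frac{28985 + 29677}{46142 + \left(199 - -7714\right)} = \frac{58662}{46142 + \left(199 + 7714\right)} = \frac{58662}{46142 + 7913} = \frac{58662}{54055}$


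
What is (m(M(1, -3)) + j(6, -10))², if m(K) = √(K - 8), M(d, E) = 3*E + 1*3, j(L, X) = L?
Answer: (6 + I*√14)² ≈ 22.0 + 44.9*I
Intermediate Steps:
M(d, E) = 3 + 3*E (M(d, E) = 3*E + 3 = 3 + 3*E)
m(K) = √(-8 + K)
(m(M(1, -3)) + j(6, -10))² = (√(-8 + (3 + 3*(-3))) + 6)² = (√(-8 + (3 - 9)) + 6)² = (√(-8 - 6) + 6)² = (√(-14) + 6)² = (I*√14 + 6)² = (6 + I*√14)²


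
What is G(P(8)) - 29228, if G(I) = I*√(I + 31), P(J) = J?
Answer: -29228 + 8*√39 ≈ -29178.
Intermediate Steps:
G(I) = I*√(31 + I)
G(P(8)) - 29228 = 8*√(31 + 8) - 29228 = 8*√39 - 29228 = -29228 + 8*√39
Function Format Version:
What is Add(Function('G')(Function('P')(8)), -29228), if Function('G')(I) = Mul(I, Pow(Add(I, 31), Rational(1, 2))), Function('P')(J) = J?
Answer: Add(-29228, Mul(8, Pow(39, Rational(1, 2)))) ≈ -29178.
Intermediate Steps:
Function('G')(I) = Mul(I, Pow(Add(31, I), Rational(1, 2)))
Add(Function('G')(Function('P')(8)), -29228) = Add(Mul(8, Pow(Add(31, 8), Rational(1, 2))), -29228) = Add(Mul(8, Pow(39, Rational(1, 2))), -29228) = Add(-29228, Mul(8, Pow(39, Rational(1, 2))))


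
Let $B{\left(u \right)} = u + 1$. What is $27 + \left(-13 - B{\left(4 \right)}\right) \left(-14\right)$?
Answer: $279$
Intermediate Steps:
$B{\left(u \right)} = 1 + u$
$27 + \left(-13 - B{\left(4 \right)}\right) \left(-14\right) = 27 + \left(-13 - \left(1 + 4\right)\right) \left(-14\right) = 27 + \left(-13 - 5\right) \left(-14\right) = 27 - -252 = 27 + 252 = 279$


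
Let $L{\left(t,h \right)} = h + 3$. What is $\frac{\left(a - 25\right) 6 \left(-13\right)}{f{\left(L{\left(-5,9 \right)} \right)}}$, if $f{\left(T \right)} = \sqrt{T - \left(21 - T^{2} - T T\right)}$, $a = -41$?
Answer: $\frac{1716 \sqrt{31}}{31} \approx 308.2$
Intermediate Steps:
$L{\left(t,h \right)} = 3 + h$
$f{\left(T \right)} = \sqrt{-21 + T + 2 T^{2}}$ ($f{\left(T \right)} = \sqrt{T + \left(\left(T^{2} + T^{2}\right) - 21\right)} = \sqrt{T + \left(2 T^{2} - 21\right)} = \sqrt{T + \left(-21 + 2 T^{2}\right)} = \sqrt{-21 + T + 2 T^{2}}$)
$\frac{\left(a - 25\right) 6 \left(-13\right)}{f{\left(L{\left(-5,9 \right)} \right)}} = \frac{\left(-41 - 25\right) 6 \left(-13\right)}{\sqrt{-21 + \left(3 + 9\right) + 2 \left(3 + 9\right)^{2}}} = \frac{\left(-66\right) \left(-78\right)}{\sqrt{-21 + 12 + 2 \cdot 12^{2}}} = \frac{5148}{\sqrt{-21 + 12 + 2 \cdot 144}} = \frac{5148}{\sqrt{-21 + 12 + 288}} = \frac{5148}{\sqrt{279}} = \frac{5148}{3 \sqrt{31}} = 5148 \frac{\sqrt{31}}{93} = \frac{1716 \sqrt{31}}{31}$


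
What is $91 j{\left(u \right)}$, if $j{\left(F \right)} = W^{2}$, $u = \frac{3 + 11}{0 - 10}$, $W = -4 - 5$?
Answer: $7371$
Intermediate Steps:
$W = -9$ ($W = -4 - 5 = -9$)
$u = - \frac{7}{5}$ ($u = \frac{14}{-10} = 14 \left(- \frac{1}{10}\right) = - \frac{7}{5} \approx -1.4$)
$j{\left(F \right)} = 81$ ($j{\left(F \right)} = \left(-9\right)^{2} = 81$)
$91 j{\left(u \right)} = 91 \cdot 81 = 7371$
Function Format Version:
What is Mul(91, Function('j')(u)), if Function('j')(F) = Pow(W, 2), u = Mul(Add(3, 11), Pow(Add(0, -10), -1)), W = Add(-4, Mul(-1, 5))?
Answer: 7371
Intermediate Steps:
W = -9 (W = Add(-4, -5) = -9)
u = Rational(-7, 5) (u = Mul(14, Pow(-10, -1)) = Mul(14, Rational(-1, 10)) = Rational(-7, 5) ≈ -1.4000)
Function('j')(F) = 81 (Function('j')(F) = Pow(-9, 2) = 81)
Mul(91, Function('j')(u)) = Mul(91, 81) = 7371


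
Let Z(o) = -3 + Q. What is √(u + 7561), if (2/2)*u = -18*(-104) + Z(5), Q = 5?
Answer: √9435 ≈ 97.134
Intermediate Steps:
Z(o) = 2 (Z(o) = -3 + 5 = 2)
u = 1874 (u = -18*(-104) + 2 = 1872 + 2 = 1874)
√(u + 7561) = √(1874 + 7561) = √9435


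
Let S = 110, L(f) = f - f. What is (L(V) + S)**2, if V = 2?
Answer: 12100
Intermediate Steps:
L(f) = 0
(L(V) + S)**2 = (0 + 110)**2 = 110**2 = 12100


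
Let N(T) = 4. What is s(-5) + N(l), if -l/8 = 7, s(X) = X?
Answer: -1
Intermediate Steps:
l = -56 (l = -8*7 = -56)
s(-5) + N(l) = -5 + 4 = -1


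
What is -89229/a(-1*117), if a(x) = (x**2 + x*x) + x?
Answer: -29743/9087 ≈ -3.2731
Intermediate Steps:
a(x) = x + 2*x**2 (a(x) = (x**2 + x**2) + x = 2*x**2 + x = x + 2*x**2)
-89229/a(-1*117) = -89229*(-1/(117*(1 + 2*(-1*117)))) = -89229*(-1/(117*(1 + 2*(-117)))) = -89229*(-1/(117*(1 - 234))) = -89229/((-117*(-233))) = -89229/27261 = -89229*1/27261 = -29743/9087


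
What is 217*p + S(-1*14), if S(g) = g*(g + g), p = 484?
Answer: 105420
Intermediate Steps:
S(g) = 2*g**2 (S(g) = g*(2*g) = 2*g**2)
217*p + S(-1*14) = 217*484 + 2*(-1*14)**2 = 105028 + 2*(-14)**2 = 105028 + 2*196 = 105028 + 392 = 105420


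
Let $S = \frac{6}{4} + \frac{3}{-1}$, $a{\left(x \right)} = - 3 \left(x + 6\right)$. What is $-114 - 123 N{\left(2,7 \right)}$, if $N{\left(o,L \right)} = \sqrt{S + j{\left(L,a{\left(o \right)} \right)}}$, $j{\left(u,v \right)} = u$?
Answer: $-114 - \frac{123 \sqrt{22}}{2} \approx -402.46$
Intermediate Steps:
$a{\left(x \right)} = -18 - 3 x$ ($a{\left(x \right)} = - 3 \left(6 + x\right) = -18 - 3 x$)
$S = - \frac{3}{2}$ ($S = 6 \cdot \frac{1}{4} + 3 \left(-1\right) = \frac{3}{2} - 3 = - \frac{3}{2} \approx -1.5$)
$N{\left(o,L \right)} = \sqrt{- \frac{3}{2} + L}$
$-114 - 123 N{\left(2,7 \right)} = -114 - 123 \frac{\sqrt{-6 + 4 \cdot 7}}{2} = -114 - 123 \frac{\sqrt{-6 + 28}}{2} = -114 - 123 \frac{\sqrt{22}}{2} = -114 - \frac{123 \sqrt{22}}{2}$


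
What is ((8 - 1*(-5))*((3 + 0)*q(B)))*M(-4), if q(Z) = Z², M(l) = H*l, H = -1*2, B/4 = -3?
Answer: 44928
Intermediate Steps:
B = -12 (B = 4*(-3) = -12)
H = -2
M(l) = -2*l
((8 - 1*(-5))*((3 + 0)*q(B)))*M(-4) = ((8 - 1*(-5))*((3 + 0)*(-12)²))*(-2*(-4)) = ((8 + 5)*(3*144))*8 = (13*432)*8 = 5616*8 = 44928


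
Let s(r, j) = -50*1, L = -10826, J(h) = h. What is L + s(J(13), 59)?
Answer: -10876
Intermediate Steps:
s(r, j) = -50
L + s(J(13), 59) = -10826 - 50 = -10876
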